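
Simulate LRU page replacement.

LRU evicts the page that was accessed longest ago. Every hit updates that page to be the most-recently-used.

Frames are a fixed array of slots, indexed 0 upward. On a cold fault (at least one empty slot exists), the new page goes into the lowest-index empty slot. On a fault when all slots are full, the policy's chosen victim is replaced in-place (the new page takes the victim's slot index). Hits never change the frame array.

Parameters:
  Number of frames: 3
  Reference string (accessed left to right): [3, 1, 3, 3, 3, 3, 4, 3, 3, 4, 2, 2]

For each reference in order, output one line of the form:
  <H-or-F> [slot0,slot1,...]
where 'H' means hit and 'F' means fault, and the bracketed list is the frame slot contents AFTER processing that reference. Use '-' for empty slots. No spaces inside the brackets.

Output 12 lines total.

F [3,-,-]
F [3,1,-]
H [3,1,-]
H [3,1,-]
H [3,1,-]
H [3,1,-]
F [3,1,4]
H [3,1,4]
H [3,1,4]
H [3,1,4]
F [3,2,4]
H [3,2,4]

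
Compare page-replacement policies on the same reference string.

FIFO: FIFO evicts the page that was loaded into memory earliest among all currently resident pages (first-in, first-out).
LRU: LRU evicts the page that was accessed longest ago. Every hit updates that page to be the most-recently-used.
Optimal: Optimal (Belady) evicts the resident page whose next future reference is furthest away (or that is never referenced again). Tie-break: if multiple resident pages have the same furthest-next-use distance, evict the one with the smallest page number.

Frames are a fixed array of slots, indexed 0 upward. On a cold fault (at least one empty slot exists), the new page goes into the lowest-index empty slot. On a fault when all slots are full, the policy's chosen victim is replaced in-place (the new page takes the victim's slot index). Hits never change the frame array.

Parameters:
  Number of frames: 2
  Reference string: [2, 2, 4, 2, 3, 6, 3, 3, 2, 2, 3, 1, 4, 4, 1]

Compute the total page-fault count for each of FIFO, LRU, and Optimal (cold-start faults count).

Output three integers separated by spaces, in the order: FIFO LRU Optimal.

Answer: 8 7 7

Derivation:
--- FIFO ---
  step 0: ref 2 -> FAULT, frames=[2,-] (faults so far: 1)
  step 1: ref 2 -> HIT, frames=[2,-] (faults so far: 1)
  step 2: ref 4 -> FAULT, frames=[2,4] (faults so far: 2)
  step 3: ref 2 -> HIT, frames=[2,4] (faults so far: 2)
  step 4: ref 3 -> FAULT, evict 2, frames=[3,4] (faults so far: 3)
  step 5: ref 6 -> FAULT, evict 4, frames=[3,6] (faults so far: 4)
  step 6: ref 3 -> HIT, frames=[3,6] (faults so far: 4)
  step 7: ref 3 -> HIT, frames=[3,6] (faults so far: 4)
  step 8: ref 2 -> FAULT, evict 3, frames=[2,6] (faults so far: 5)
  step 9: ref 2 -> HIT, frames=[2,6] (faults so far: 5)
  step 10: ref 3 -> FAULT, evict 6, frames=[2,3] (faults so far: 6)
  step 11: ref 1 -> FAULT, evict 2, frames=[1,3] (faults so far: 7)
  step 12: ref 4 -> FAULT, evict 3, frames=[1,4] (faults so far: 8)
  step 13: ref 4 -> HIT, frames=[1,4] (faults so far: 8)
  step 14: ref 1 -> HIT, frames=[1,4] (faults so far: 8)
  FIFO total faults: 8
--- LRU ---
  step 0: ref 2 -> FAULT, frames=[2,-] (faults so far: 1)
  step 1: ref 2 -> HIT, frames=[2,-] (faults so far: 1)
  step 2: ref 4 -> FAULT, frames=[2,4] (faults so far: 2)
  step 3: ref 2 -> HIT, frames=[2,4] (faults so far: 2)
  step 4: ref 3 -> FAULT, evict 4, frames=[2,3] (faults so far: 3)
  step 5: ref 6 -> FAULT, evict 2, frames=[6,3] (faults so far: 4)
  step 6: ref 3 -> HIT, frames=[6,3] (faults so far: 4)
  step 7: ref 3 -> HIT, frames=[6,3] (faults so far: 4)
  step 8: ref 2 -> FAULT, evict 6, frames=[2,3] (faults so far: 5)
  step 9: ref 2 -> HIT, frames=[2,3] (faults so far: 5)
  step 10: ref 3 -> HIT, frames=[2,3] (faults so far: 5)
  step 11: ref 1 -> FAULT, evict 2, frames=[1,3] (faults so far: 6)
  step 12: ref 4 -> FAULT, evict 3, frames=[1,4] (faults so far: 7)
  step 13: ref 4 -> HIT, frames=[1,4] (faults so far: 7)
  step 14: ref 1 -> HIT, frames=[1,4] (faults so far: 7)
  LRU total faults: 7
--- Optimal ---
  step 0: ref 2 -> FAULT, frames=[2,-] (faults so far: 1)
  step 1: ref 2 -> HIT, frames=[2,-] (faults so far: 1)
  step 2: ref 4 -> FAULT, frames=[2,4] (faults so far: 2)
  step 3: ref 2 -> HIT, frames=[2,4] (faults so far: 2)
  step 4: ref 3 -> FAULT, evict 4, frames=[2,3] (faults so far: 3)
  step 5: ref 6 -> FAULT, evict 2, frames=[6,3] (faults so far: 4)
  step 6: ref 3 -> HIT, frames=[6,3] (faults so far: 4)
  step 7: ref 3 -> HIT, frames=[6,3] (faults so far: 4)
  step 8: ref 2 -> FAULT, evict 6, frames=[2,3] (faults so far: 5)
  step 9: ref 2 -> HIT, frames=[2,3] (faults so far: 5)
  step 10: ref 3 -> HIT, frames=[2,3] (faults so far: 5)
  step 11: ref 1 -> FAULT, evict 2, frames=[1,3] (faults so far: 6)
  step 12: ref 4 -> FAULT, evict 3, frames=[1,4] (faults so far: 7)
  step 13: ref 4 -> HIT, frames=[1,4] (faults so far: 7)
  step 14: ref 1 -> HIT, frames=[1,4] (faults so far: 7)
  Optimal total faults: 7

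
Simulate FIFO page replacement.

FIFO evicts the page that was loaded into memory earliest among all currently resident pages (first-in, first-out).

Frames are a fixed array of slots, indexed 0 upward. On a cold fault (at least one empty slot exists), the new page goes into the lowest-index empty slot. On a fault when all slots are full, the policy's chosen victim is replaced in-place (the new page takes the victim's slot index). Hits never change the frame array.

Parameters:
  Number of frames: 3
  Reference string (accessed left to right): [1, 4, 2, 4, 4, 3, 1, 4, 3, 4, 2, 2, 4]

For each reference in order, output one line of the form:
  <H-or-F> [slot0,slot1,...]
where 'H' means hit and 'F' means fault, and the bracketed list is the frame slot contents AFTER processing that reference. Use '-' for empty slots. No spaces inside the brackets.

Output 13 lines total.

F [1,-,-]
F [1,4,-]
F [1,4,2]
H [1,4,2]
H [1,4,2]
F [3,4,2]
F [3,1,2]
F [3,1,4]
H [3,1,4]
H [3,1,4]
F [2,1,4]
H [2,1,4]
H [2,1,4]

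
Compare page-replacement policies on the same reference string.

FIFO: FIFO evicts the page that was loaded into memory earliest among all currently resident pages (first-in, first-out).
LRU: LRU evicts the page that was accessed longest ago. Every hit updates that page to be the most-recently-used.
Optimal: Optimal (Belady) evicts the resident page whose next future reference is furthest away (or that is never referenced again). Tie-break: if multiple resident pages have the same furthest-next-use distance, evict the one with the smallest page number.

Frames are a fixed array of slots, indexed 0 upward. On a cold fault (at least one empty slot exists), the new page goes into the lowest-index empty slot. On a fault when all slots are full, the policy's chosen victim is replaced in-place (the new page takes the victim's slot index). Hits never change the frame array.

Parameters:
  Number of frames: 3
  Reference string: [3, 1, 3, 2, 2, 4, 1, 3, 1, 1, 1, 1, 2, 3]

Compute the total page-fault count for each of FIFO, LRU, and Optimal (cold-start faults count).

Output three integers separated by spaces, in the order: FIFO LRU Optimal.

Answer: 7 7 5

Derivation:
--- FIFO ---
  step 0: ref 3 -> FAULT, frames=[3,-,-] (faults so far: 1)
  step 1: ref 1 -> FAULT, frames=[3,1,-] (faults so far: 2)
  step 2: ref 3 -> HIT, frames=[3,1,-] (faults so far: 2)
  step 3: ref 2 -> FAULT, frames=[3,1,2] (faults so far: 3)
  step 4: ref 2 -> HIT, frames=[3,1,2] (faults so far: 3)
  step 5: ref 4 -> FAULT, evict 3, frames=[4,1,2] (faults so far: 4)
  step 6: ref 1 -> HIT, frames=[4,1,2] (faults so far: 4)
  step 7: ref 3 -> FAULT, evict 1, frames=[4,3,2] (faults so far: 5)
  step 8: ref 1 -> FAULT, evict 2, frames=[4,3,1] (faults so far: 6)
  step 9: ref 1 -> HIT, frames=[4,3,1] (faults so far: 6)
  step 10: ref 1 -> HIT, frames=[4,3,1] (faults so far: 6)
  step 11: ref 1 -> HIT, frames=[4,3,1] (faults so far: 6)
  step 12: ref 2 -> FAULT, evict 4, frames=[2,3,1] (faults so far: 7)
  step 13: ref 3 -> HIT, frames=[2,3,1] (faults so far: 7)
  FIFO total faults: 7
--- LRU ---
  step 0: ref 3 -> FAULT, frames=[3,-,-] (faults so far: 1)
  step 1: ref 1 -> FAULT, frames=[3,1,-] (faults so far: 2)
  step 2: ref 3 -> HIT, frames=[3,1,-] (faults so far: 2)
  step 3: ref 2 -> FAULT, frames=[3,1,2] (faults so far: 3)
  step 4: ref 2 -> HIT, frames=[3,1,2] (faults so far: 3)
  step 5: ref 4 -> FAULT, evict 1, frames=[3,4,2] (faults so far: 4)
  step 6: ref 1 -> FAULT, evict 3, frames=[1,4,2] (faults so far: 5)
  step 7: ref 3 -> FAULT, evict 2, frames=[1,4,3] (faults so far: 6)
  step 8: ref 1 -> HIT, frames=[1,4,3] (faults so far: 6)
  step 9: ref 1 -> HIT, frames=[1,4,3] (faults so far: 6)
  step 10: ref 1 -> HIT, frames=[1,4,3] (faults so far: 6)
  step 11: ref 1 -> HIT, frames=[1,4,3] (faults so far: 6)
  step 12: ref 2 -> FAULT, evict 4, frames=[1,2,3] (faults so far: 7)
  step 13: ref 3 -> HIT, frames=[1,2,3] (faults so far: 7)
  LRU total faults: 7
--- Optimal ---
  step 0: ref 3 -> FAULT, frames=[3,-,-] (faults so far: 1)
  step 1: ref 1 -> FAULT, frames=[3,1,-] (faults so far: 2)
  step 2: ref 3 -> HIT, frames=[3,1,-] (faults so far: 2)
  step 3: ref 2 -> FAULT, frames=[3,1,2] (faults so far: 3)
  step 4: ref 2 -> HIT, frames=[3,1,2] (faults so far: 3)
  step 5: ref 4 -> FAULT, evict 2, frames=[3,1,4] (faults so far: 4)
  step 6: ref 1 -> HIT, frames=[3,1,4] (faults so far: 4)
  step 7: ref 3 -> HIT, frames=[3,1,4] (faults so far: 4)
  step 8: ref 1 -> HIT, frames=[3,1,4] (faults so far: 4)
  step 9: ref 1 -> HIT, frames=[3,1,4] (faults so far: 4)
  step 10: ref 1 -> HIT, frames=[3,1,4] (faults so far: 4)
  step 11: ref 1 -> HIT, frames=[3,1,4] (faults so far: 4)
  step 12: ref 2 -> FAULT, evict 1, frames=[3,2,4] (faults so far: 5)
  step 13: ref 3 -> HIT, frames=[3,2,4] (faults so far: 5)
  Optimal total faults: 5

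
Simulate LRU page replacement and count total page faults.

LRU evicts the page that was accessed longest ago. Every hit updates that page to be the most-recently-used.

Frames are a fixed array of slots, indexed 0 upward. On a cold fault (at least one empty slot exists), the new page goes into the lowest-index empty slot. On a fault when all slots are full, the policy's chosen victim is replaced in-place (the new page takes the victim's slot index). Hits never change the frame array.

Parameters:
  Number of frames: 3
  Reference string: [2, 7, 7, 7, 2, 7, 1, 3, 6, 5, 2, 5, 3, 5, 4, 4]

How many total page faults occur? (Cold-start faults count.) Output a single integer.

Step 0: ref 2 → FAULT, frames=[2,-,-]
Step 1: ref 7 → FAULT, frames=[2,7,-]
Step 2: ref 7 → HIT, frames=[2,7,-]
Step 3: ref 7 → HIT, frames=[2,7,-]
Step 4: ref 2 → HIT, frames=[2,7,-]
Step 5: ref 7 → HIT, frames=[2,7,-]
Step 6: ref 1 → FAULT, frames=[2,7,1]
Step 7: ref 3 → FAULT (evict 2), frames=[3,7,1]
Step 8: ref 6 → FAULT (evict 7), frames=[3,6,1]
Step 9: ref 5 → FAULT (evict 1), frames=[3,6,5]
Step 10: ref 2 → FAULT (evict 3), frames=[2,6,5]
Step 11: ref 5 → HIT, frames=[2,6,5]
Step 12: ref 3 → FAULT (evict 6), frames=[2,3,5]
Step 13: ref 5 → HIT, frames=[2,3,5]
Step 14: ref 4 → FAULT (evict 2), frames=[4,3,5]
Step 15: ref 4 → HIT, frames=[4,3,5]
Total faults: 9

Answer: 9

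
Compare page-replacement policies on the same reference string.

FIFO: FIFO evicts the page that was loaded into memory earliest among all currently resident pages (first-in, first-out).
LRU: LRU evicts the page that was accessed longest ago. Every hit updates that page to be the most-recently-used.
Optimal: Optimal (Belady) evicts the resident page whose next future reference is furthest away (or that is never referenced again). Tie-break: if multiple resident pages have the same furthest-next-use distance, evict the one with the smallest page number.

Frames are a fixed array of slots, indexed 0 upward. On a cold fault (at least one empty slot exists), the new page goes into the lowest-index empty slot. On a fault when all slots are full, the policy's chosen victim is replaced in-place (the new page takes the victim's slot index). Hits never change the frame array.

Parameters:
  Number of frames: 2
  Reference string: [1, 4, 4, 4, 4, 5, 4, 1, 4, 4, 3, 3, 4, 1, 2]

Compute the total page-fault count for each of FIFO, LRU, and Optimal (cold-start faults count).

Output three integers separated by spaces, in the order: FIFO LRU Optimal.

Answer: 8 7 7

Derivation:
--- FIFO ---
  step 0: ref 1 -> FAULT, frames=[1,-] (faults so far: 1)
  step 1: ref 4 -> FAULT, frames=[1,4] (faults so far: 2)
  step 2: ref 4 -> HIT, frames=[1,4] (faults so far: 2)
  step 3: ref 4 -> HIT, frames=[1,4] (faults so far: 2)
  step 4: ref 4 -> HIT, frames=[1,4] (faults so far: 2)
  step 5: ref 5 -> FAULT, evict 1, frames=[5,4] (faults so far: 3)
  step 6: ref 4 -> HIT, frames=[5,4] (faults so far: 3)
  step 7: ref 1 -> FAULT, evict 4, frames=[5,1] (faults so far: 4)
  step 8: ref 4 -> FAULT, evict 5, frames=[4,1] (faults so far: 5)
  step 9: ref 4 -> HIT, frames=[4,1] (faults so far: 5)
  step 10: ref 3 -> FAULT, evict 1, frames=[4,3] (faults so far: 6)
  step 11: ref 3 -> HIT, frames=[4,3] (faults so far: 6)
  step 12: ref 4 -> HIT, frames=[4,3] (faults so far: 6)
  step 13: ref 1 -> FAULT, evict 4, frames=[1,3] (faults so far: 7)
  step 14: ref 2 -> FAULT, evict 3, frames=[1,2] (faults so far: 8)
  FIFO total faults: 8
--- LRU ---
  step 0: ref 1 -> FAULT, frames=[1,-] (faults so far: 1)
  step 1: ref 4 -> FAULT, frames=[1,4] (faults so far: 2)
  step 2: ref 4 -> HIT, frames=[1,4] (faults so far: 2)
  step 3: ref 4 -> HIT, frames=[1,4] (faults so far: 2)
  step 4: ref 4 -> HIT, frames=[1,4] (faults so far: 2)
  step 5: ref 5 -> FAULT, evict 1, frames=[5,4] (faults so far: 3)
  step 6: ref 4 -> HIT, frames=[5,4] (faults so far: 3)
  step 7: ref 1 -> FAULT, evict 5, frames=[1,4] (faults so far: 4)
  step 8: ref 4 -> HIT, frames=[1,4] (faults so far: 4)
  step 9: ref 4 -> HIT, frames=[1,4] (faults so far: 4)
  step 10: ref 3 -> FAULT, evict 1, frames=[3,4] (faults so far: 5)
  step 11: ref 3 -> HIT, frames=[3,4] (faults so far: 5)
  step 12: ref 4 -> HIT, frames=[3,4] (faults so far: 5)
  step 13: ref 1 -> FAULT, evict 3, frames=[1,4] (faults so far: 6)
  step 14: ref 2 -> FAULT, evict 4, frames=[1,2] (faults so far: 7)
  LRU total faults: 7
--- Optimal ---
  step 0: ref 1 -> FAULT, frames=[1,-] (faults so far: 1)
  step 1: ref 4 -> FAULT, frames=[1,4] (faults so far: 2)
  step 2: ref 4 -> HIT, frames=[1,4] (faults so far: 2)
  step 3: ref 4 -> HIT, frames=[1,4] (faults so far: 2)
  step 4: ref 4 -> HIT, frames=[1,4] (faults so far: 2)
  step 5: ref 5 -> FAULT, evict 1, frames=[5,4] (faults so far: 3)
  step 6: ref 4 -> HIT, frames=[5,4] (faults so far: 3)
  step 7: ref 1 -> FAULT, evict 5, frames=[1,4] (faults so far: 4)
  step 8: ref 4 -> HIT, frames=[1,4] (faults so far: 4)
  step 9: ref 4 -> HIT, frames=[1,4] (faults so far: 4)
  step 10: ref 3 -> FAULT, evict 1, frames=[3,4] (faults so far: 5)
  step 11: ref 3 -> HIT, frames=[3,4] (faults so far: 5)
  step 12: ref 4 -> HIT, frames=[3,4] (faults so far: 5)
  step 13: ref 1 -> FAULT, evict 3, frames=[1,4] (faults so far: 6)
  step 14: ref 2 -> FAULT, evict 1, frames=[2,4] (faults so far: 7)
  Optimal total faults: 7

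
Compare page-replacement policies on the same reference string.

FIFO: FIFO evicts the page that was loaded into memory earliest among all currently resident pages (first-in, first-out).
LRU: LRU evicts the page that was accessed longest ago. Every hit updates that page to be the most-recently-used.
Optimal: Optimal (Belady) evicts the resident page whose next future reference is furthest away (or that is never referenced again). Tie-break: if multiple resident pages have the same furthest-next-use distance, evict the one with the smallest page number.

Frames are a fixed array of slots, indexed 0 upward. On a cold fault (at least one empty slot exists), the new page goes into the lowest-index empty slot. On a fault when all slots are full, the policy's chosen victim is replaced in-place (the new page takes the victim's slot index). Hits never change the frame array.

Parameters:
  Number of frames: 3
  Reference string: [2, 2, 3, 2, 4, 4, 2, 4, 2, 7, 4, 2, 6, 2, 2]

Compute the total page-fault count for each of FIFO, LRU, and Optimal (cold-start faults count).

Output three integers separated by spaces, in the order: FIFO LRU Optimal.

--- FIFO ---
  step 0: ref 2 -> FAULT, frames=[2,-,-] (faults so far: 1)
  step 1: ref 2 -> HIT, frames=[2,-,-] (faults so far: 1)
  step 2: ref 3 -> FAULT, frames=[2,3,-] (faults so far: 2)
  step 3: ref 2 -> HIT, frames=[2,3,-] (faults so far: 2)
  step 4: ref 4 -> FAULT, frames=[2,3,4] (faults so far: 3)
  step 5: ref 4 -> HIT, frames=[2,3,4] (faults so far: 3)
  step 6: ref 2 -> HIT, frames=[2,3,4] (faults so far: 3)
  step 7: ref 4 -> HIT, frames=[2,3,4] (faults so far: 3)
  step 8: ref 2 -> HIT, frames=[2,3,4] (faults so far: 3)
  step 9: ref 7 -> FAULT, evict 2, frames=[7,3,4] (faults so far: 4)
  step 10: ref 4 -> HIT, frames=[7,3,4] (faults so far: 4)
  step 11: ref 2 -> FAULT, evict 3, frames=[7,2,4] (faults so far: 5)
  step 12: ref 6 -> FAULT, evict 4, frames=[7,2,6] (faults so far: 6)
  step 13: ref 2 -> HIT, frames=[7,2,6] (faults so far: 6)
  step 14: ref 2 -> HIT, frames=[7,2,6] (faults so far: 6)
  FIFO total faults: 6
--- LRU ---
  step 0: ref 2 -> FAULT, frames=[2,-,-] (faults so far: 1)
  step 1: ref 2 -> HIT, frames=[2,-,-] (faults so far: 1)
  step 2: ref 3 -> FAULT, frames=[2,3,-] (faults so far: 2)
  step 3: ref 2 -> HIT, frames=[2,3,-] (faults so far: 2)
  step 4: ref 4 -> FAULT, frames=[2,3,4] (faults so far: 3)
  step 5: ref 4 -> HIT, frames=[2,3,4] (faults so far: 3)
  step 6: ref 2 -> HIT, frames=[2,3,4] (faults so far: 3)
  step 7: ref 4 -> HIT, frames=[2,3,4] (faults so far: 3)
  step 8: ref 2 -> HIT, frames=[2,3,4] (faults so far: 3)
  step 9: ref 7 -> FAULT, evict 3, frames=[2,7,4] (faults so far: 4)
  step 10: ref 4 -> HIT, frames=[2,7,4] (faults so far: 4)
  step 11: ref 2 -> HIT, frames=[2,7,4] (faults so far: 4)
  step 12: ref 6 -> FAULT, evict 7, frames=[2,6,4] (faults so far: 5)
  step 13: ref 2 -> HIT, frames=[2,6,4] (faults so far: 5)
  step 14: ref 2 -> HIT, frames=[2,6,4] (faults so far: 5)
  LRU total faults: 5
--- Optimal ---
  step 0: ref 2 -> FAULT, frames=[2,-,-] (faults so far: 1)
  step 1: ref 2 -> HIT, frames=[2,-,-] (faults so far: 1)
  step 2: ref 3 -> FAULT, frames=[2,3,-] (faults so far: 2)
  step 3: ref 2 -> HIT, frames=[2,3,-] (faults so far: 2)
  step 4: ref 4 -> FAULT, frames=[2,3,4] (faults so far: 3)
  step 5: ref 4 -> HIT, frames=[2,3,4] (faults so far: 3)
  step 6: ref 2 -> HIT, frames=[2,3,4] (faults so far: 3)
  step 7: ref 4 -> HIT, frames=[2,3,4] (faults so far: 3)
  step 8: ref 2 -> HIT, frames=[2,3,4] (faults so far: 3)
  step 9: ref 7 -> FAULT, evict 3, frames=[2,7,4] (faults so far: 4)
  step 10: ref 4 -> HIT, frames=[2,7,4] (faults so far: 4)
  step 11: ref 2 -> HIT, frames=[2,7,4] (faults so far: 4)
  step 12: ref 6 -> FAULT, evict 4, frames=[2,7,6] (faults so far: 5)
  step 13: ref 2 -> HIT, frames=[2,7,6] (faults so far: 5)
  step 14: ref 2 -> HIT, frames=[2,7,6] (faults so far: 5)
  Optimal total faults: 5

Answer: 6 5 5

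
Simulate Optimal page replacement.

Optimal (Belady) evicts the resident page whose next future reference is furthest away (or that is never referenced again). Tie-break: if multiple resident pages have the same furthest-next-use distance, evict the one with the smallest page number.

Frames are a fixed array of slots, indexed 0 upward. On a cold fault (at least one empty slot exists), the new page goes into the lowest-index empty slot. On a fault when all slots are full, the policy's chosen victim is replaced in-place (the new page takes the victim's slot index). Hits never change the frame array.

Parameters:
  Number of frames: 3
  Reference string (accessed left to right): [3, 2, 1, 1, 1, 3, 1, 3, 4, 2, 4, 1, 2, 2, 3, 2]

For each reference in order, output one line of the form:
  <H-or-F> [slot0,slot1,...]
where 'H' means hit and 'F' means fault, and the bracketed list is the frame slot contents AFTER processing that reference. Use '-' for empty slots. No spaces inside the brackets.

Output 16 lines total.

F [3,-,-]
F [3,2,-]
F [3,2,1]
H [3,2,1]
H [3,2,1]
H [3,2,1]
H [3,2,1]
H [3,2,1]
F [4,2,1]
H [4,2,1]
H [4,2,1]
H [4,2,1]
H [4,2,1]
H [4,2,1]
F [4,2,3]
H [4,2,3]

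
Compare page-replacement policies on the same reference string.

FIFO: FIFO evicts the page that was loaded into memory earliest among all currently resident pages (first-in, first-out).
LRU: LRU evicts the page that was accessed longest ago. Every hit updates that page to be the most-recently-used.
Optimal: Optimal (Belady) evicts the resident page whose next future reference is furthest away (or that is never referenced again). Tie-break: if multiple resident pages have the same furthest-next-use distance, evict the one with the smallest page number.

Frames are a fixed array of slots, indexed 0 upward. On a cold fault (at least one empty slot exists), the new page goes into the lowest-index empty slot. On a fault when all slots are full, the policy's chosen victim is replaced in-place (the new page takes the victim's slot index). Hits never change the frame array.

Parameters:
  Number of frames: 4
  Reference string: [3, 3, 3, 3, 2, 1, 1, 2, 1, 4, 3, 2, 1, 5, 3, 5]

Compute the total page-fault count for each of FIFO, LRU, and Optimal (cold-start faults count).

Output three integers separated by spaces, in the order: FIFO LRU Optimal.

--- FIFO ---
  step 0: ref 3 -> FAULT, frames=[3,-,-,-] (faults so far: 1)
  step 1: ref 3 -> HIT, frames=[3,-,-,-] (faults so far: 1)
  step 2: ref 3 -> HIT, frames=[3,-,-,-] (faults so far: 1)
  step 3: ref 3 -> HIT, frames=[3,-,-,-] (faults so far: 1)
  step 4: ref 2 -> FAULT, frames=[3,2,-,-] (faults so far: 2)
  step 5: ref 1 -> FAULT, frames=[3,2,1,-] (faults so far: 3)
  step 6: ref 1 -> HIT, frames=[3,2,1,-] (faults so far: 3)
  step 7: ref 2 -> HIT, frames=[3,2,1,-] (faults so far: 3)
  step 8: ref 1 -> HIT, frames=[3,2,1,-] (faults so far: 3)
  step 9: ref 4 -> FAULT, frames=[3,2,1,4] (faults so far: 4)
  step 10: ref 3 -> HIT, frames=[3,2,1,4] (faults so far: 4)
  step 11: ref 2 -> HIT, frames=[3,2,1,4] (faults so far: 4)
  step 12: ref 1 -> HIT, frames=[3,2,1,4] (faults so far: 4)
  step 13: ref 5 -> FAULT, evict 3, frames=[5,2,1,4] (faults so far: 5)
  step 14: ref 3 -> FAULT, evict 2, frames=[5,3,1,4] (faults so far: 6)
  step 15: ref 5 -> HIT, frames=[5,3,1,4] (faults so far: 6)
  FIFO total faults: 6
--- LRU ---
  step 0: ref 3 -> FAULT, frames=[3,-,-,-] (faults so far: 1)
  step 1: ref 3 -> HIT, frames=[3,-,-,-] (faults so far: 1)
  step 2: ref 3 -> HIT, frames=[3,-,-,-] (faults so far: 1)
  step 3: ref 3 -> HIT, frames=[3,-,-,-] (faults so far: 1)
  step 4: ref 2 -> FAULT, frames=[3,2,-,-] (faults so far: 2)
  step 5: ref 1 -> FAULT, frames=[3,2,1,-] (faults so far: 3)
  step 6: ref 1 -> HIT, frames=[3,2,1,-] (faults so far: 3)
  step 7: ref 2 -> HIT, frames=[3,2,1,-] (faults so far: 3)
  step 8: ref 1 -> HIT, frames=[3,2,1,-] (faults so far: 3)
  step 9: ref 4 -> FAULT, frames=[3,2,1,4] (faults so far: 4)
  step 10: ref 3 -> HIT, frames=[3,2,1,4] (faults so far: 4)
  step 11: ref 2 -> HIT, frames=[3,2,1,4] (faults so far: 4)
  step 12: ref 1 -> HIT, frames=[3,2,1,4] (faults so far: 4)
  step 13: ref 5 -> FAULT, evict 4, frames=[3,2,1,5] (faults so far: 5)
  step 14: ref 3 -> HIT, frames=[3,2,1,5] (faults so far: 5)
  step 15: ref 5 -> HIT, frames=[3,2,1,5] (faults so far: 5)
  LRU total faults: 5
--- Optimal ---
  step 0: ref 3 -> FAULT, frames=[3,-,-,-] (faults so far: 1)
  step 1: ref 3 -> HIT, frames=[3,-,-,-] (faults so far: 1)
  step 2: ref 3 -> HIT, frames=[3,-,-,-] (faults so far: 1)
  step 3: ref 3 -> HIT, frames=[3,-,-,-] (faults so far: 1)
  step 4: ref 2 -> FAULT, frames=[3,2,-,-] (faults so far: 2)
  step 5: ref 1 -> FAULT, frames=[3,2,1,-] (faults so far: 3)
  step 6: ref 1 -> HIT, frames=[3,2,1,-] (faults so far: 3)
  step 7: ref 2 -> HIT, frames=[3,2,1,-] (faults so far: 3)
  step 8: ref 1 -> HIT, frames=[3,2,1,-] (faults so far: 3)
  step 9: ref 4 -> FAULT, frames=[3,2,1,4] (faults so far: 4)
  step 10: ref 3 -> HIT, frames=[3,2,1,4] (faults so far: 4)
  step 11: ref 2 -> HIT, frames=[3,2,1,4] (faults so far: 4)
  step 12: ref 1 -> HIT, frames=[3,2,1,4] (faults so far: 4)
  step 13: ref 5 -> FAULT, evict 1, frames=[3,2,5,4] (faults so far: 5)
  step 14: ref 3 -> HIT, frames=[3,2,5,4] (faults so far: 5)
  step 15: ref 5 -> HIT, frames=[3,2,5,4] (faults so far: 5)
  Optimal total faults: 5

Answer: 6 5 5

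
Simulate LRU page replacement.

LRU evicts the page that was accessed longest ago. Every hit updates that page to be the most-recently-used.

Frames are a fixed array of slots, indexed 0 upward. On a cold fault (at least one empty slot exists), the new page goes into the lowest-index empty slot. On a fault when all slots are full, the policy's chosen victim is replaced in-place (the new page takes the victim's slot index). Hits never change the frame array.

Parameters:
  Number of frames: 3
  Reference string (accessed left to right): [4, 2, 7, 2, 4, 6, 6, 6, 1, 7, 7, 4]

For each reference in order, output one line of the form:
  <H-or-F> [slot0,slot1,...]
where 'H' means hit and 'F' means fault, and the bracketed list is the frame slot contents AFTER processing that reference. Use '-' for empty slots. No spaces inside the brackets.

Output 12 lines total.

F [4,-,-]
F [4,2,-]
F [4,2,7]
H [4,2,7]
H [4,2,7]
F [4,2,6]
H [4,2,6]
H [4,2,6]
F [4,1,6]
F [7,1,6]
H [7,1,6]
F [7,1,4]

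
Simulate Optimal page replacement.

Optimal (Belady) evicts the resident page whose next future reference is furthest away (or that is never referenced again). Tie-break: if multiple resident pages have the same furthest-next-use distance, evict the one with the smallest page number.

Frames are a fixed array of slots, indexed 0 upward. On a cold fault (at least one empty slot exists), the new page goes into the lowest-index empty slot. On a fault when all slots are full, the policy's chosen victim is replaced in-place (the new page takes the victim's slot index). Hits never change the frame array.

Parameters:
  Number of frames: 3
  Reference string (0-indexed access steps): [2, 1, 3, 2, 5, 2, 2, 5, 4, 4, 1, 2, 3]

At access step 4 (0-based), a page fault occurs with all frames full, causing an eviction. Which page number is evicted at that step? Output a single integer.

Answer: 3

Derivation:
Step 0: ref 2 -> FAULT, frames=[2,-,-]
Step 1: ref 1 -> FAULT, frames=[2,1,-]
Step 2: ref 3 -> FAULT, frames=[2,1,3]
Step 3: ref 2 -> HIT, frames=[2,1,3]
Step 4: ref 5 -> FAULT, evict 3, frames=[2,1,5]
At step 4: evicted page 3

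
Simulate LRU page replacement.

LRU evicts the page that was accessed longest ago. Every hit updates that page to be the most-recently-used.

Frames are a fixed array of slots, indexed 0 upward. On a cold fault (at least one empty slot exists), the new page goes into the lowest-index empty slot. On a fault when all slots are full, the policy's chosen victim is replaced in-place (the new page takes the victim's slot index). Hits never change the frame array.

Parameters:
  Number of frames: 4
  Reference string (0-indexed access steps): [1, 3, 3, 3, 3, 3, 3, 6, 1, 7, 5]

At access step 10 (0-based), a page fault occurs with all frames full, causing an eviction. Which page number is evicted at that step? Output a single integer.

Answer: 3

Derivation:
Step 0: ref 1 -> FAULT, frames=[1,-,-,-]
Step 1: ref 3 -> FAULT, frames=[1,3,-,-]
Step 2: ref 3 -> HIT, frames=[1,3,-,-]
Step 3: ref 3 -> HIT, frames=[1,3,-,-]
Step 4: ref 3 -> HIT, frames=[1,3,-,-]
Step 5: ref 3 -> HIT, frames=[1,3,-,-]
Step 6: ref 3 -> HIT, frames=[1,3,-,-]
Step 7: ref 6 -> FAULT, frames=[1,3,6,-]
Step 8: ref 1 -> HIT, frames=[1,3,6,-]
Step 9: ref 7 -> FAULT, frames=[1,3,6,7]
Step 10: ref 5 -> FAULT, evict 3, frames=[1,5,6,7]
At step 10: evicted page 3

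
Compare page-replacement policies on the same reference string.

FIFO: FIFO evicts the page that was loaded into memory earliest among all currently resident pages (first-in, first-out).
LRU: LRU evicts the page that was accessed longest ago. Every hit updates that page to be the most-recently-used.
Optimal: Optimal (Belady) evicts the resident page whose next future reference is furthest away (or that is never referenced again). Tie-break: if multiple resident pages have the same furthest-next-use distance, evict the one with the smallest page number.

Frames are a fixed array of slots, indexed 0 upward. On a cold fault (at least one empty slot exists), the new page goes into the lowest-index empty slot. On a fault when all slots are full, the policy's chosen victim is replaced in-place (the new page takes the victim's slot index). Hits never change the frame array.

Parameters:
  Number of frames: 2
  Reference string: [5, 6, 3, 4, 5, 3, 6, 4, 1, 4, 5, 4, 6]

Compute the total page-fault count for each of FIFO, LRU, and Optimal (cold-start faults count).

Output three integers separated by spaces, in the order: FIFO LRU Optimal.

Answer: 12 11 9

Derivation:
--- FIFO ---
  step 0: ref 5 -> FAULT, frames=[5,-] (faults so far: 1)
  step 1: ref 6 -> FAULT, frames=[5,6] (faults so far: 2)
  step 2: ref 3 -> FAULT, evict 5, frames=[3,6] (faults so far: 3)
  step 3: ref 4 -> FAULT, evict 6, frames=[3,4] (faults so far: 4)
  step 4: ref 5 -> FAULT, evict 3, frames=[5,4] (faults so far: 5)
  step 5: ref 3 -> FAULT, evict 4, frames=[5,3] (faults so far: 6)
  step 6: ref 6 -> FAULT, evict 5, frames=[6,3] (faults so far: 7)
  step 7: ref 4 -> FAULT, evict 3, frames=[6,4] (faults so far: 8)
  step 8: ref 1 -> FAULT, evict 6, frames=[1,4] (faults so far: 9)
  step 9: ref 4 -> HIT, frames=[1,4] (faults so far: 9)
  step 10: ref 5 -> FAULT, evict 4, frames=[1,5] (faults so far: 10)
  step 11: ref 4 -> FAULT, evict 1, frames=[4,5] (faults so far: 11)
  step 12: ref 6 -> FAULT, evict 5, frames=[4,6] (faults so far: 12)
  FIFO total faults: 12
--- LRU ---
  step 0: ref 5 -> FAULT, frames=[5,-] (faults so far: 1)
  step 1: ref 6 -> FAULT, frames=[5,6] (faults so far: 2)
  step 2: ref 3 -> FAULT, evict 5, frames=[3,6] (faults so far: 3)
  step 3: ref 4 -> FAULT, evict 6, frames=[3,4] (faults so far: 4)
  step 4: ref 5 -> FAULT, evict 3, frames=[5,4] (faults so far: 5)
  step 5: ref 3 -> FAULT, evict 4, frames=[5,3] (faults so far: 6)
  step 6: ref 6 -> FAULT, evict 5, frames=[6,3] (faults so far: 7)
  step 7: ref 4 -> FAULT, evict 3, frames=[6,4] (faults so far: 8)
  step 8: ref 1 -> FAULT, evict 6, frames=[1,4] (faults so far: 9)
  step 9: ref 4 -> HIT, frames=[1,4] (faults so far: 9)
  step 10: ref 5 -> FAULT, evict 1, frames=[5,4] (faults so far: 10)
  step 11: ref 4 -> HIT, frames=[5,4] (faults so far: 10)
  step 12: ref 6 -> FAULT, evict 5, frames=[6,4] (faults so far: 11)
  LRU total faults: 11
--- Optimal ---
  step 0: ref 5 -> FAULT, frames=[5,-] (faults so far: 1)
  step 1: ref 6 -> FAULT, frames=[5,6] (faults so far: 2)
  step 2: ref 3 -> FAULT, evict 6, frames=[5,3] (faults so far: 3)
  step 3: ref 4 -> FAULT, evict 3, frames=[5,4] (faults so far: 4)
  step 4: ref 5 -> HIT, frames=[5,4] (faults so far: 4)
  step 5: ref 3 -> FAULT, evict 5, frames=[3,4] (faults so far: 5)
  step 6: ref 6 -> FAULT, evict 3, frames=[6,4] (faults so far: 6)
  step 7: ref 4 -> HIT, frames=[6,4] (faults so far: 6)
  step 8: ref 1 -> FAULT, evict 6, frames=[1,4] (faults so far: 7)
  step 9: ref 4 -> HIT, frames=[1,4] (faults so far: 7)
  step 10: ref 5 -> FAULT, evict 1, frames=[5,4] (faults so far: 8)
  step 11: ref 4 -> HIT, frames=[5,4] (faults so far: 8)
  step 12: ref 6 -> FAULT, evict 4, frames=[5,6] (faults so far: 9)
  Optimal total faults: 9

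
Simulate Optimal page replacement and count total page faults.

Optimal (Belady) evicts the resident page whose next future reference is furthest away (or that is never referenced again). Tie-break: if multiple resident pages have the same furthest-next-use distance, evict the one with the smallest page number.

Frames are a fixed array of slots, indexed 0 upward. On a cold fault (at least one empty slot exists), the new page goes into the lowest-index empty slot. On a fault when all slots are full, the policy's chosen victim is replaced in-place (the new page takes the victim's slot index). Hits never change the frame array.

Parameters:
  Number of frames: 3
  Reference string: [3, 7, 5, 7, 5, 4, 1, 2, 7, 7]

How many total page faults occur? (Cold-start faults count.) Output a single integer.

Answer: 6

Derivation:
Step 0: ref 3 → FAULT, frames=[3,-,-]
Step 1: ref 7 → FAULT, frames=[3,7,-]
Step 2: ref 5 → FAULT, frames=[3,7,5]
Step 3: ref 7 → HIT, frames=[3,7,5]
Step 4: ref 5 → HIT, frames=[3,7,5]
Step 5: ref 4 → FAULT (evict 3), frames=[4,7,5]
Step 6: ref 1 → FAULT (evict 4), frames=[1,7,5]
Step 7: ref 2 → FAULT (evict 1), frames=[2,7,5]
Step 8: ref 7 → HIT, frames=[2,7,5]
Step 9: ref 7 → HIT, frames=[2,7,5]
Total faults: 6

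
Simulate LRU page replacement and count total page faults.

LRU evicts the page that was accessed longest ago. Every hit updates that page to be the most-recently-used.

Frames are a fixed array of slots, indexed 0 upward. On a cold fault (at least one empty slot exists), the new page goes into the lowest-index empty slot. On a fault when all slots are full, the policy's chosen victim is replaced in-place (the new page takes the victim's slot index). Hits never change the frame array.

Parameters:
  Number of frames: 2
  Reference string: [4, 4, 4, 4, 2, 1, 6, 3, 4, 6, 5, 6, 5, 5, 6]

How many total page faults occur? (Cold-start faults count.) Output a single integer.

Answer: 8

Derivation:
Step 0: ref 4 → FAULT, frames=[4,-]
Step 1: ref 4 → HIT, frames=[4,-]
Step 2: ref 4 → HIT, frames=[4,-]
Step 3: ref 4 → HIT, frames=[4,-]
Step 4: ref 2 → FAULT, frames=[4,2]
Step 5: ref 1 → FAULT (evict 4), frames=[1,2]
Step 6: ref 6 → FAULT (evict 2), frames=[1,6]
Step 7: ref 3 → FAULT (evict 1), frames=[3,6]
Step 8: ref 4 → FAULT (evict 6), frames=[3,4]
Step 9: ref 6 → FAULT (evict 3), frames=[6,4]
Step 10: ref 5 → FAULT (evict 4), frames=[6,5]
Step 11: ref 6 → HIT, frames=[6,5]
Step 12: ref 5 → HIT, frames=[6,5]
Step 13: ref 5 → HIT, frames=[6,5]
Step 14: ref 6 → HIT, frames=[6,5]
Total faults: 8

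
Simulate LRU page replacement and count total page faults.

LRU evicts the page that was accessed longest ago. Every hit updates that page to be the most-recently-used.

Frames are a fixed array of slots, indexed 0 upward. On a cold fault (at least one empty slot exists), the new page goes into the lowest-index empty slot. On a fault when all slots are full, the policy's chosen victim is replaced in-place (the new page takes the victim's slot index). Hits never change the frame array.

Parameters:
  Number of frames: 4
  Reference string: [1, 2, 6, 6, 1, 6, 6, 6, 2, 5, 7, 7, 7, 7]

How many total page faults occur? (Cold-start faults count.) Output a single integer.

Answer: 5

Derivation:
Step 0: ref 1 → FAULT, frames=[1,-,-,-]
Step 1: ref 2 → FAULT, frames=[1,2,-,-]
Step 2: ref 6 → FAULT, frames=[1,2,6,-]
Step 3: ref 6 → HIT, frames=[1,2,6,-]
Step 4: ref 1 → HIT, frames=[1,2,6,-]
Step 5: ref 6 → HIT, frames=[1,2,6,-]
Step 6: ref 6 → HIT, frames=[1,2,6,-]
Step 7: ref 6 → HIT, frames=[1,2,6,-]
Step 8: ref 2 → HIT, frames=[1,2,6,-]
Step 9: ref 5 → FAULT, frames=[1,2,6,5]
Step 10: ref 7 → FAULT (evict 1), frames=[7,2,6,5]
Step 11: ref 7 → HIT, frames=[7,2,6,5]
Step 12: ref 7 → HIT, frames=[7,2,6,5]
Step 13: ref 7 → HIT, frames=[7,2,6,5]
Total faults: 5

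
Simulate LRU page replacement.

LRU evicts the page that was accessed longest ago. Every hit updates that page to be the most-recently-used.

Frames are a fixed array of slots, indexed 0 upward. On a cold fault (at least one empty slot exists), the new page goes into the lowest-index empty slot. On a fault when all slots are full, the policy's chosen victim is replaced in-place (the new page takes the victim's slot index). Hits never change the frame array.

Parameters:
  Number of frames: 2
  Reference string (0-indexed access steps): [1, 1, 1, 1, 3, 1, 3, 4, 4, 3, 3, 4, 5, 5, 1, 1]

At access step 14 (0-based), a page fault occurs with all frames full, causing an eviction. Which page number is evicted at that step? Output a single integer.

Step 0: ref 1 -> FAULT, frames=[1,-]
Step 1: ref 1 -> HIT, frames=[1,-]
Step 2: ref 1 -> HIT, frames=[1,-]
Step 3: ref 1 -> HIT, frames=[1,-]
Step 4: ref 3 -> FAULT, frames=[1,3]
Step 5: ref 1 -> HIT, frames=[1,3]
Step 6: ref 3 -> HIT, frames=[1,3]
Step 7: ref 4 -> FAULT, evict 1, frames=[4,3]
Step 8: ref 4 -> HIT, frames=[4,3]
Step 9: ref 3 -> HIT, frames=[4,3]
Step 10: ref 3 -> HIT, frames=[4,3]
Step 11: ref 4 -> HIT, frames=[4,3]
Step 12: ref 5 -> FAULT, evict 3, frames=[4,5]
Step 13: ref 5 -> HIT, frames=[4,5]
Step 14: ref 1 -> FAULT, evict 4, frames=[1,5]
At step 14: evicted page 4

Answer: 4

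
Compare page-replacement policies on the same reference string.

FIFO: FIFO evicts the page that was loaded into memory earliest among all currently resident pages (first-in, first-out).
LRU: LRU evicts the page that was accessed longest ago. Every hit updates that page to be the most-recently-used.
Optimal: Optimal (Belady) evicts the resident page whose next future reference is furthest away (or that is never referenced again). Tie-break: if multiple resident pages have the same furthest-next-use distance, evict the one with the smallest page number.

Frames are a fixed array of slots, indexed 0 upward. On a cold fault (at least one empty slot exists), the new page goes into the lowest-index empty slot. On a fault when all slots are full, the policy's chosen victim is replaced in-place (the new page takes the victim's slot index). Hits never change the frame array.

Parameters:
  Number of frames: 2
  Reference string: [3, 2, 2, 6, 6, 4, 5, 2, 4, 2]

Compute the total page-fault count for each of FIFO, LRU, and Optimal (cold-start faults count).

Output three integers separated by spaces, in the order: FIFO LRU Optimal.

--- FIFO ---
  step 0: ref 3 -> FAULT, frames=[3,-] (faults so far: 1)
  step 1: ref 2 -> FAULT, frames=[3,2] (faults so far: 2)
  step 2: ref 2 -> HIT, frames=[3,2] (faults so far: 2)
  step 3: ref 6 -> FAULT, evict 3, frames=[6,2] (faults so far: 3)
  step 4: ref 6 -> HIT, frames=[6,2] (faults so far: 3)
  step 5: ref 4 -> FAULT, evict 2, frames=[6,4] (faults so far: 4)
  step 6: ref 5 -> FAULT, evict 6, frames=[5,4] (faults so far: 5)
  step 7: ref 2 -> FAULT, evict 4, frames=[5,2] (faults so far: 6)
  step 8: ref 4 -> FAULT, evict 5, frames=[4,2] (faults so far: 7)
  step 9: ref 2 -> HIT, frames=[4,2] (faults so far: 7)
  FIFO total faults: 7
--- LRU ---
  step 0: ref 3 -> FAULT, frames=[3,-] (faults so far: 1)
  step 1: ref 2 -> FAULT, frames=[3,2] (faults so far: 2)
  step 2: ref 2 -> HIT, frames=[3,2] (faults so far: 2)
  step 3: ref 6 -> FAULT, evict 3, frames=[6,2] (faults so far: 3)
  step 4: ref 6 -> HIT, frames=[6,2] (faults so far: 3)
  step 5: ref 4 -> FAULT, evict 2, frames=[6,4] (faults so far: 4)
  step 6: ref 5 -> FAULT, evict 6, frames=[5,4] (faults so far: 5)
  step 7: ref 2 -> FAULT, evict 4, frames=[5,2] (faults so far: 6)
  step 8: ref 4 -> FAULT, evict 5, frames=[4,2] (faults so far: 7)
  step 9: ref 2 -> HIT, frames=[4,2] (faults so far: 7)
  LRU total faults: 7
--- Optimal ---
  step 0: ref 3 -> FAULT, frames=[3,-] (faults so far: 1)
  step 1: ref 2 -> FAULT, frames=[3,2] (faults so far: 2)
  step 2: ref 2 -> HIT, frames=[3,2] (faults so far: 2)
  step 3: ref 6 -> FAULT, evict 3, frames=[6,2] (faults so far: 3)
  step 4: ref 6 -> HIT, frames=[6,2] (faults so far: 3)
  step 5: ref 4 -> FAULT, evict 6, frames=[4,2] (faults so far: 4)
  step 6: ref 5 -> FAULT, evict 4, frames=[5,2] (faults so far: 5)
  step 7: ref 2 -> HIT, frames=[5,2] (faults so far: 5)
  step 8: ref 4 -> FAULT, evict 5, frames=[4,2] (faults so far: 6)
  step 9: ref 2 -> HIT, frames=[4,2] (faults so far: 6)
  Optimal total faults: 6

Answer: 7 7 6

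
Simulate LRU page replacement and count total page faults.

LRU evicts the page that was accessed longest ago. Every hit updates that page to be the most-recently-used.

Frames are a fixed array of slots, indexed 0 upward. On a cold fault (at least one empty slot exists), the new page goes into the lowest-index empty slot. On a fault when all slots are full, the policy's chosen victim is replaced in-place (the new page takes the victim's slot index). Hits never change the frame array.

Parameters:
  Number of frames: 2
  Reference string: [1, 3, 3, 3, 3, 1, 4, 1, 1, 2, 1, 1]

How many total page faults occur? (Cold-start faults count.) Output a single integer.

Answer: 4

Derivation:
Step 0: ref 1 → FAULT, frames=[1,-]
Step 1: ref 3 → FAULT, frames=[1,3]
Step 2: ref 3 → HIT, frames=[1,3]
Step 3: ref 3 → HIT, frames=[1,3]
Step 4: ref 3 → HIT, frames=[1,3]
Step 5: ref 1 → HIT, frames=[1,3]
Step 6: ref 4 → FAULT (evict 3), frames=[1,4]
Step 7: ref 1 → HIT, frames=[1,4]
Step 8: ref 1 → HIT, frames=[1,4]
Step 9: ref 2 → FAULT (evict 4), frames=[1,2]
Step 10: ref 1 → HIT, frames=[1,2]
Step 11: ref 1 → HIT, frames=[1,2]
Total faults: 4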